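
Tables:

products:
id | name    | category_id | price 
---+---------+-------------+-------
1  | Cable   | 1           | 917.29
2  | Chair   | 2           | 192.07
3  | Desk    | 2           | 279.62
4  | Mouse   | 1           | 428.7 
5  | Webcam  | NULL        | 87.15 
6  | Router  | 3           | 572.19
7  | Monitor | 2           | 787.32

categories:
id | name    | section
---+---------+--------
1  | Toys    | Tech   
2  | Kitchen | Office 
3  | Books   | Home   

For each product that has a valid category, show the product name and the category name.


INNER JOIN keeps only products rows whose category_id matches an id in categories. Walk through each product:
  - product 1 (Cable): category_id=1 -> matches Toys
  - product 2 (Chair): category_id=2 -> matches Kitchen
  - product 3 (Desk): category_id=2 -> matches Kitchen
  - product 4 (Mouse): category_id=1 -> matches Toys
  - product 5 (Webcam): category_id=NULL, no match -> dropped
  - product 6 (Router): category_id=3 -> matches Books
  - product 7 (Monitor): category_id=2 -> matches Kitchen
So 1 of 7 rows is dropped.

SQL:
SELECT a.name, b.name AS category
FROM products a
INNER JOIN categories b ON a.category_id = b.id

Result:
name    | category
--------+---------
Cable   | Toys    
Chair   | Kitchen 
Desk    | Kitchen 
Mouse   | Toys    
Router  | Books   
Monitor | Kitchen 


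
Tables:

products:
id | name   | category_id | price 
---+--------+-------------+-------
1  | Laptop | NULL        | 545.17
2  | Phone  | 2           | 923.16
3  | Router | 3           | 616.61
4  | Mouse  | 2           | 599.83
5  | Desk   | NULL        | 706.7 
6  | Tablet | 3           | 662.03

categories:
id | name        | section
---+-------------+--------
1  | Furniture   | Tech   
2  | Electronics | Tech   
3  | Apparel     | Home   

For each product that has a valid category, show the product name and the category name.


INNER JOIN keeps only products rows whose category_id matches an id in categories. Walk through each product:
  - product 1 (Laptop): category_id=NULL, no match -> dropped
  - product 2 (Phone): category_id=2 -> matches Electronics
  - product 3 (Router): category_id=3 -> matches Apparel
  - product 4 (Mouse): category_id=2 -> matches Electronics
  - product 5 (Desk): category_id=NULL, no match -> dropped
  - product 6 (Tablet): category_id=3 -> matches Apparel
So 2 of 6 rows are dropped.

SQL:
SELECT a.name, b.name AS category
FROM products a
INNER JOIN categories b ON a.category_id = b.id

Result:
name   | category   
-------+------------
Phone  | Electronics
Router | Apparel    
Mouse  | Electronics
Tablet | Apparel    


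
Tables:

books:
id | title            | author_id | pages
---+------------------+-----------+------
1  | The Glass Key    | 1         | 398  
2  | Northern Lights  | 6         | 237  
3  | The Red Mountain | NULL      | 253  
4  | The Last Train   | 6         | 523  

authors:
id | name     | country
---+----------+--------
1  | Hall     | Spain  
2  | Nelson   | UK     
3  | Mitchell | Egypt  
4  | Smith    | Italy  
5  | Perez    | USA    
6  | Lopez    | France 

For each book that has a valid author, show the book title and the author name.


INNER JOIN keeps only books rows whose author_id matches an id in authors. Walk through each book:
  - book 1 (The Glass Key): author_id=1 -> matches Hall
  - book 2 (Northern Lights): author_id=6 -> matches Lopez
  - book 3 (The Red Mountain): author_id=NULL, no match -> dropped
  - book 4 (The Last Train): author_id=6 -> matches Lopez
So 1 of 4 rows is dropped.

SQL:
SELECT a.title, b.name AS author
FROM books a
INNER JOIN authors b ON a.author_id = b.id

Result:
title           | author
----------------+-------
The Glass Key   | Hall  
Northern Lights | Lopez 
The Last Train  | Lopez 


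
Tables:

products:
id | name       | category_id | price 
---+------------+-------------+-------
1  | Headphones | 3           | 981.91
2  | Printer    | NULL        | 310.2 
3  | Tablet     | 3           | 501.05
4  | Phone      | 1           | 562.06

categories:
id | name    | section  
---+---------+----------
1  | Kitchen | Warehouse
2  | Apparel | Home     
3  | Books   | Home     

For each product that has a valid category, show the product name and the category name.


INNER JOIN keeps only products rows whose category_id matches an id in categories. Walk through each product:
  - product 1 (Headphones): category_id=3 -> matches Books
  - product 2 (Printer): category_id=NULL, no match -> dropped
  - product 3 (Tablet): category_id=3 -> matches Books
  - product 4 (Phone): category_id=1 -> matches Kitchen
So 1 of 4 rows is dropped.

SQL:
SELECT a.name, b.name AS category
FROM products a
INNER JOIN categories b ON a.category_id = b.id

Result:
name       | category
-----------+---------
Headphones | Books   
Tablet     | Books   
Phone      | Kitchen 


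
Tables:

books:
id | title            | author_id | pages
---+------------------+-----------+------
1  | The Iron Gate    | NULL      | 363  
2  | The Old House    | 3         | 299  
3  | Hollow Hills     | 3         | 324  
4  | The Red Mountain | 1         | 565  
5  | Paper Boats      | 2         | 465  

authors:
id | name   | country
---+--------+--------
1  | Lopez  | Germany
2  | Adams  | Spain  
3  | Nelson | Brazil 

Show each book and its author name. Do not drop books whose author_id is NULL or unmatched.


LEFT JOIN keeps every row from books (the left table); where author_id has no match in authors, the author columns become NULL. Walk through each book:
  - book 1 (The Iron Gate): author_id=NULL, no match -> kept with NULL
  - book 2 (The Old House): author_id=3 -> matches Nelson
  - book 3 (Hollow Hills): author_id=3 -> matches Nelson
  - book 4 (The Red Mountain): author_id=1 -> matches Lopez
  - book 5 (Paper Boats): author_id=2 -> matches Adams
All 5 rows appear; 1 has NULL author.

SQL:
SELECT a.title, b.name AS author
FROM books a
LEFT JOIN authors b ON a.author_id = b.id

Result:
title            | author
-----------------+-------
The Iron Gate    | NULL  
The Old House    | Nelson
Hollow Hills     | Nelson
The Red Mountain | Lopez 
Paper Boats      | Adams 


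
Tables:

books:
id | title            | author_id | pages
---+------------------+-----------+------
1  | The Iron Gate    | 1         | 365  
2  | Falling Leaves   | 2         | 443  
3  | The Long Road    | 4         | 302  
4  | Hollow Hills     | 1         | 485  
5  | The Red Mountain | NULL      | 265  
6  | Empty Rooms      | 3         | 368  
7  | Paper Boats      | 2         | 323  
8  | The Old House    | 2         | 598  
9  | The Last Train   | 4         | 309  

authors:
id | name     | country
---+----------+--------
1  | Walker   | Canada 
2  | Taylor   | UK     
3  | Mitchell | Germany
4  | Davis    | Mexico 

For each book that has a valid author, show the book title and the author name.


INNER JOIN keeps only books rows whose author_id matches an id in authors. Walk through each book:
  - book 1 (The Iron Gate): author_id=1 -> matches Walker
  - book 2 (Falling Leaves): author_id=2 -> matches Taylor
  - book 3 (The Long Road): author_id=4 -> matches Davis
  - book 4 (Hollow Hills): author_id=1 -> matches Walker
  - book 5 (The Red Mountain): author_id=NULL, no match -> dropped
  - book 6 (Empty Rooms): author_id=3 -> matches Mitchell
  - book 7 (Paper Boats): author_id=2 -> matches Taylor
  - book 8 (The Old House): author_id=2 -> matches Taylor
  - book 9 (The Last Train): author_id=4 -> matches Davis
So 1 of 9 rows is dropped.

SQL:
SELECT a.title, b.name AS author
FROM books a
INNER JOIN authors b ON a.author_id = b.id

Result:
title          | author  
---------------+---------
The Iron Gate  | Walker  
Falling Leaves | Taylor  
The Long Road  | Davis   
Hollow Hills   | Walker  
Empty Rooms    | Mitchell
Paper Boats    | Taylor  
The Old House  | Taylor  
The Last Train | Davis   


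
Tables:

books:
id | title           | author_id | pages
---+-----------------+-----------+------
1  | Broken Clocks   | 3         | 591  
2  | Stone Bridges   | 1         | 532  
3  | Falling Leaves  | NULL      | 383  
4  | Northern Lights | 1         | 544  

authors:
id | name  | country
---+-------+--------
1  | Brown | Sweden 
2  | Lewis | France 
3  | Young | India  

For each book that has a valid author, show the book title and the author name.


INNER JOIN keeps only books rows whose author_id matches an id in authors. Walk through each book:
  - book 1 (Broken Clocks): author_id=3 -> matches Young
  - book 2 (Stone Bridges): author_id=1 -> matches Brown
  - book 3 (Falling Leaves): author_id=NULL, no match -> dropped
  - book 4 (Northern Lights): author_id=1 -> matches Brown
So 1 of 4 rows is dropped.

SQL:
SELECT a.title, b.name AS author
FROM books a
INNER JOIN authors b ON a.author_id = b.id

Result:
title           | author
----------------+-------
Broken Clocks   | Young 
Stone Bridges   | Brown 
Northern Lights | Brown 


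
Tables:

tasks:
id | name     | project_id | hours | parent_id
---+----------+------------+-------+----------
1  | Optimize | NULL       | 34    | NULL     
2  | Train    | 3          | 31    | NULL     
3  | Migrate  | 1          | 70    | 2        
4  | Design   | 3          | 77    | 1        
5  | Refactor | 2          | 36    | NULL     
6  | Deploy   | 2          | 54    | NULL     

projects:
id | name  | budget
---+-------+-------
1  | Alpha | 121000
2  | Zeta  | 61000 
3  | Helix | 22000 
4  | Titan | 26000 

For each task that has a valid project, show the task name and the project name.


INNER JOIN keeps only tasks rows whose project_id matches an id in projects. Walk through each task:
  - task 1 (Optimize): project_id=NULL, no match -> dropped
  - task 2 (Train): project_id=3 -> matches Helix
  - task 3 (Migrate): project_id=1 -> matches Alpha
  - task 4 (Design): project_id=3 -> matches Helix
  - task 5 (Refactor): project_id=2 -> matches Zeta
  - task 6 (Deploy): project_id=2 -> matches Zeta
So 1 of 6 rows is dropped.

SQL:
SELECT a.name, b.name AS project
FROM tasks a
INNER JOIN projects b ON a.project_id = b.id

Result:
name     | project
---------+--------
Train    | Helix  
Migrate  | Alpha  
Design   | Helix  
Refactor | Zeta   
Deploy   | Zeta   


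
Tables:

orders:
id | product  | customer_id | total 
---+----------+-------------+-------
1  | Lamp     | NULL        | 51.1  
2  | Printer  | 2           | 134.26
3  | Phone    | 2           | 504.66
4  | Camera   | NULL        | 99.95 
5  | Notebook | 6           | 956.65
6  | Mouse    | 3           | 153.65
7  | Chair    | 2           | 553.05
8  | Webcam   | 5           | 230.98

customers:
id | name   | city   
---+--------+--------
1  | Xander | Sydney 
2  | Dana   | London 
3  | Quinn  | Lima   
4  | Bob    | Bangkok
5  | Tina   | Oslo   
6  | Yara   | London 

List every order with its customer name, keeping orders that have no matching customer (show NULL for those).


LEFT JOIN keeps every row from orders (the left table); where customer_id has no match in customers, the customer columns become NULL. Walk through each order:
  - order 1 (Lamp): customer_id=NULL, no match -> kept with NULL
  - order 2 (Printer): customer_id=2 -> matches Dana
  - order 3 (Phone): customer_id=2 -> matches Dana
  - order 4 (Camera): customer_id=NULL, no match -> kept with NULL
  - order 5 (Notebook): customer_id=6 -> matches Yara
  - order 6 (Mouse): customer_id=3 -> matches Quinn
  - order 7 (Chair): customer_id=2 -> matches Dana
  - order 8 (Webcam): customer_id=5 -> matches Tina
All 8 rows appear; 2 have NULL customer.

SQL:
SELECT a.product, b.name AS customer
FROM orders a
LEFT JOIN customers b ON a.customer_id = b.id

Result:
product  | customer
---------+---------
Lamp     | NULL    
Printer  | Dana    
Phone    | Dana    
Camera   | NULL    
Notebook | Yara    
Mouse    | Quinn   
Chair    | Dana    
Webcam   | Tina    


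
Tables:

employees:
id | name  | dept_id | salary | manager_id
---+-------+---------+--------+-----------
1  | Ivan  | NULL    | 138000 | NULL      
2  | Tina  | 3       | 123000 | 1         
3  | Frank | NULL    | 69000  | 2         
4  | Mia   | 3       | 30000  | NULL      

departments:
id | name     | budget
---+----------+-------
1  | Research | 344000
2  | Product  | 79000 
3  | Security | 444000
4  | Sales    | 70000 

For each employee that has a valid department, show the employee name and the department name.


INNER JOIN keeps only employees rows whose dept_id matches an id in departments. Walk through each employee:
  - employee 1 (Ivan): dept_id=NULL, no match -> dropped
  - employee 2 (Tina): dept_id=3 -> matches Security
  - employee 3 (Frank): dept_id=NULL, no match -> dropped
  - employee 4 (Mia): dept_id=3 -> matches Security
So 2 of 4 rows are dropped.

SQL:
SELECT a.name, b.name AS department
FROM employees a
INNER JOIN departments b ON a.dept_id = b.id

Result:
name | department
-----+-----------
Tina | Security  
Mia  | Security  


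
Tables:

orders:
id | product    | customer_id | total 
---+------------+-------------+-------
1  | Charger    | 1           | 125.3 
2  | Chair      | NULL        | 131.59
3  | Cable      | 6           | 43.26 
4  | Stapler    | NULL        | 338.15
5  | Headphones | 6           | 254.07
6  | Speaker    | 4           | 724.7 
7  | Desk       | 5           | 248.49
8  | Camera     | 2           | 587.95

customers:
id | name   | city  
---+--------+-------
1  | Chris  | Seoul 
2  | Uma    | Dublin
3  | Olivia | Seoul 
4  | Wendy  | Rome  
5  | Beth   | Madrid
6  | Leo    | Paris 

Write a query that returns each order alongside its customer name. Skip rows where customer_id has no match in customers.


INNER JOIN keeps only orders rows whose customer_id matches an id in customers. Walk through each order:
  - order 1 (Charger): customer_id=1 -> matches Chris
  - order 2 (Chair): customer_id=NULL, no match -> dropped
  - order 3 (Cable): customer_id=6 -> matches Leo
  - order 4 (Stapler): customer_id=NULL, no match -> dropped
  - order 5 (Headphones): customer_id=6 -> matches Leo
  - order 6 (Speaker): customer_id=4 -> matches Wendy
  - order 7 (Desk): customer_id=5 -> matches Beth
  - order 8 (Camera): customer_id=2 -> matches Uma
So 2 of 8 rows are dropped.

SQL:
SELECT a.product, b.name AS customer
FROM orders a
INNER JOIN customers b ON a.customer_id = b.id

Result:
product    | customer
-----------+---------
Charger    | Chris   
Cable      | Leo     
Headphones | Leo     
Speaker    | Wendy   
Desk       | Beth    
Camera     | Uma     


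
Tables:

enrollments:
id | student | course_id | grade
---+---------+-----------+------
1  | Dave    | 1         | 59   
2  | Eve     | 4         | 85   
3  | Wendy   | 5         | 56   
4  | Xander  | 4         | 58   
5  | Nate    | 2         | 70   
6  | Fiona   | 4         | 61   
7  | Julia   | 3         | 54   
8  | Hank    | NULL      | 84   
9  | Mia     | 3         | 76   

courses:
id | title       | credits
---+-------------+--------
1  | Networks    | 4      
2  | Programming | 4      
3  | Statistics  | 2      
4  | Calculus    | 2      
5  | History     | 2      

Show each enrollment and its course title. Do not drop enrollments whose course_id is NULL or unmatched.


LEFT JOIN keeps every row from enrollments (the left table); where course_id has no match in courses, the course columns become NULL. Walk through each enrollment:
  - enrollment 1 (Dave): course_id=1 -> matches Networks
  - enrollment 2 (Eve): course_id=4 -> matches Calculus
  - enrollment 3 (Wendy): course_id=5 -> matches History
  - enrollment 4 (Xander): course_id=4 -> matches Calculus
  - enrollment 5 (Nate): course_id=2 -> matches Programming
  - enrollment 6 (Fiona): course_id=4 -> matches Calculus
  - enrollment 7 (Julia): course_id=3 -> matches Statistics
  - enrollment 8 (Hank): course_id=NULL, no match -> kept with NULL
  - enrollment 9 (Mia): course_id=3 -> matches Statistics
All 9 rows appear; 1 has NULL course.

SQL:
SELECT a.student, b.title AS course
FROM enrollments a
LEFT JOIN courses b ON a.course_id = b.id

Result:
student | course     
--------+------------
Dave    | Networks   
Eve     | Calculus   
Wendy   | History    
Xander  | Calculus   
Nate    | Programming
Fiona   | Calculus   
Julia   | Statistics 
Hank    | NULL       
Mia     | Statistics 


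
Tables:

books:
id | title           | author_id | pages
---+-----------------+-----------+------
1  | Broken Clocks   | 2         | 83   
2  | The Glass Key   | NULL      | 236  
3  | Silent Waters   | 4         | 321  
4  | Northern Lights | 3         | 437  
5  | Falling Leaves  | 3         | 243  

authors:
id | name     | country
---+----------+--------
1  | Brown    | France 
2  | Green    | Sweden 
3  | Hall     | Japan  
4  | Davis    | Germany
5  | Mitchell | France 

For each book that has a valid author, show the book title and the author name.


INNER JOIN keeps only books rows whose author_id matches an id in authors. Walk through each book:
  - book 1 (Broken Clocks): author_id=2 -> matches Green
  - book 2 (The Glass Key): author_id=NULL, no match -> dropped
  - book 3 (Silent Waters): author_id=4 -> matches Davis
  - book 4 (Northern Lights): author_id=3 -> matches Hall
  - book 5 (Falling Leaves): author_id=3 -> matches Hall
So 1 of 5 rows is dropped.

SQL:
SELECT a.title, b.name AS author
FROM books a
INNER JOIN authors b ON a.author_id = b.id

Result:
title           | author
----------------+-------
Broken Clocks   | Green 
Silent Waters   | Davis 
Northern Lights | Hall  
Falling Leaves  | Hall  


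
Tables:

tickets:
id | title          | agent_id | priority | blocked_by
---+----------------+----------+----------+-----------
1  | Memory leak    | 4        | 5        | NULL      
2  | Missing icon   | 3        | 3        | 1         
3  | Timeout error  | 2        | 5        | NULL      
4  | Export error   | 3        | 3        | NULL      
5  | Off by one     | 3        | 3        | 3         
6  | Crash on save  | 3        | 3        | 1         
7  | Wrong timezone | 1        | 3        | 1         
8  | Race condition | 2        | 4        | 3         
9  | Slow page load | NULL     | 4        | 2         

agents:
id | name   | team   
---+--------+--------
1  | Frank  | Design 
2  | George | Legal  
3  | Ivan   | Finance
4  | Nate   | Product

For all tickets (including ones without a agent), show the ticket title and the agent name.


LEFT JOIN keeps every row from tickets (the left table); where agent_id has no match in agents, the agent columns become NULL. Walk through each ticket:
  - ticket 1 (Memory leak): agent_id=4 -> matches Nate
  - ticket 2 (Missing icon): agent_id=3 -> matches Ivan
  - ticket 3 (Timeout error): agent_id=2 -> matches George
  - ticket 4 (Export error): agent_id=3 -> matches Ivan
  - ticket 5 (Off by one): agent_id=3 -> matches Ivan
  - ticket 6 (Crash on save): agent_id=3 -> matches Ivan
  - ticket 7 (Wrong timezone): agent_id=1 -> matches Frank
  - ticket 8 (Race condition): agent_id=2 -> matches George
  - ticket 9 (Slow page load): agent_id=NULL, no match -> kept with NULL
All 9 rows appear; 1 has NULL agent.

SQL:
SELECT a.title, b.name AS agent
FROM tickets a
LEFT JOIN agents b ON a.agent_id = b.id

Result:
title          | agent 
---------------+-------
Memory leak    | Nate  
Missing icon   | Ivan  
Timeout error  | George
Export error   | Ivan  
Off by one     | Ivan  
Crash on save  | Ivan  
Wrong timezone | Frank 
Race condition | George
Slow page load | NULL  


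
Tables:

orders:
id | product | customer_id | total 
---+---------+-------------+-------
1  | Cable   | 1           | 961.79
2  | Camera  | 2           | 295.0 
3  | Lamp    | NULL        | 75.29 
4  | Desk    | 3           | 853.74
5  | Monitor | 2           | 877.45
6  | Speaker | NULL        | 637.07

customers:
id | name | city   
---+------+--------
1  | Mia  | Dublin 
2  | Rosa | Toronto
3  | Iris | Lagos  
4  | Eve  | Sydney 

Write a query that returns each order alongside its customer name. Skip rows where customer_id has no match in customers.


INNER JOIN keeps only orders rows whose customer_id matches an id in customers. Walk through each order:
  - order 1 (Cable): customer_id=1 -> matches Mia
  - order 2 (Camera): customer_id=2 -> matches Rosa
  - order 3 (Lamp): customer_id=NULL, no match -> dropped
  - order 4 (Desk): customer_id=3 -> matches Iris
  - order 5 (Monitor): customer_id=2 -> matches Rosa
  - order 6 (Speaker): customer_id=NULL, no match -> dropped
So 2 of 6 rows are dropped.

SQL:
SELECT a.product, b.name AS customer
FROM orders a
INNER JOIN customers b ON a.customer_id = b.id

Result:
product | customer
--------+---------
Cable   | Mia     
Camera  | Rosa    
Desk    | Iris    
Monitor | Rosa    


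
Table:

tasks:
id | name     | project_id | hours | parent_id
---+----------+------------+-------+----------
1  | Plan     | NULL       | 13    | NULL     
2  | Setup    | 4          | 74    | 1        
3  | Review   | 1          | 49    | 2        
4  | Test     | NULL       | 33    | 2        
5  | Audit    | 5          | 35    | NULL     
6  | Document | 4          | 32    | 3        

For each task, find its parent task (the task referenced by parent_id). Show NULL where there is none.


This is a self-join: tasks is joined to a second copy of itself, matching each row's parent_id to another row's id. Use LEFT JOIN so rows with parent_id=NULL are kept.
  - task 1 (Plan): parent_id=NULL -> NULL
  - task 2 (Setup): parent_id=1 -> Plan
  - task 3 (Review): parent_id=2 -> Setup
  - task 4 (Test): parent_id=2 -> Setup
  - task 5 (Audit): parent_id=NULL -> NULL
  - task 6 (Document): parent_id=3 -> Review

SQL:
SELECT a.name AS item, b.name AS parent
FROM tasks a
LEFT JOIN tasks b ON a.parent_id = b.id

Result:
item     | parent
---------+-------
Plan     | NULL  
Setup    | Plan  
Review   | Setup 
Test     | Setup 
Audit    | NULL  
Document | Review


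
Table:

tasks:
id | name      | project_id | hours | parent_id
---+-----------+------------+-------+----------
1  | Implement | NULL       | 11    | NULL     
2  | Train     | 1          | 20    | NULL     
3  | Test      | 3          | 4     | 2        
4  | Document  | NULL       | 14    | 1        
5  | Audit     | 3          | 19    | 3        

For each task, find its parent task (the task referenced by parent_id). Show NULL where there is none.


This is a self-join: tasks is joined to a second copy of itself, matching each row's parent_id to another row's id. Use LEFT JOIN so rows with parent_id=NULL are kept.
  - task 1 (Implement): parent_id=NULL -> NULL
  - task 2 (Train): parent_id=NULL -> NULL
  - task 3 (Test): parent_id=2 -> Train
  - task 4 (Document): parent_id=1 -> Implement
  - task 5 (Audit): parent_id=3 -> Test

SQL:
SELECT a.name AS item, b.name AS parent
FROM tasks a
LEFT JOIN tasks b ON a.parent_id = b.id

Result:
item      | parent   
----------+----------
Implement | NULL     
Train     | NULL     
Test      | Train    
Document  | Implement
Audit     | Test     


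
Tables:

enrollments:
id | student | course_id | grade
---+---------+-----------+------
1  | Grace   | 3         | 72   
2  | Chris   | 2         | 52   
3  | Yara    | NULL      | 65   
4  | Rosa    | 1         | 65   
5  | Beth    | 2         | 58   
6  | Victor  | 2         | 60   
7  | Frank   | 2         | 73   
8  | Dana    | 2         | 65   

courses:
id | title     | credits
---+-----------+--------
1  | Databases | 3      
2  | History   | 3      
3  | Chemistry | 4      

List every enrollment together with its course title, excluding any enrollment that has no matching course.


INNER JOIN keeps only enrollments rows whose course_id matches an id in courses. Walk through each enrollment:
  - enrollment 1 (Grace): course_id=3 -> matches Chemistry
  - enrollment 2 (Chris): course_id=2 -> matches History
  - enrollment 3 (Yara): course_id=NULL, no match -> dropped
  - enrollment 4 (Rosa): course_id=1 -> matches Databases
  - enrollment 5 (Beth): course_id=2 -> matches History
  - enrollment 6 (Victor): course_id=2 -> matches History
  - enrollment 7 (Frank): course_id=2 -> matches History
  - enrollment 8 (Dana): course_id=2 -> matches History
So 1 of 8 rows is dropped.

SQL:
SELECT a.student, b.title AS course
FROM enrollments a
INNER JOIN courses b ON a.course_id = b.id

Result:
student | course   
--------+----------
Grace   | Chemistry
Chris   | History  
Rosa    | Databases
Beth    | History  
Victor  | History  
Frank   | History  
Dana    | History  


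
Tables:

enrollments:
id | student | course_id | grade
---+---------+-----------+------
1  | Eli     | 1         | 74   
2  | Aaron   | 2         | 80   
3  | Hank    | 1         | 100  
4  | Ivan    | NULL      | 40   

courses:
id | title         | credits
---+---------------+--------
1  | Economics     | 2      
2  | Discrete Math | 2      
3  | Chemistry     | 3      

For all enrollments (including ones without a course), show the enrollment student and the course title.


LEFT JOIN keeps every row from enrollments (the left table); where course_id has no match in courses, the course columns become NULL. Walk through each enrollment:
  - enrollment 1 (Eli): course_id=1 -> matches Economics
  - enrollment 2 (Aaron): course_id=2 -> matches Discrete Math
  - enrollment 3 (Hank): course_id=1 -> matches Economics
  - enrollment 4 (Ivan): course_id=NULL, no match -> kept with NULL
All 4 rows appear; 1 has NULL course.

SQL:
SELECT a.student, b.title AS course
FROM enrollments a
LEFT JOIN courses b ON a.course_id = b.id

Result:
student | course       
--------+--------------
Eli     | Economics    
Aaron   | Discrete Math
Hank    | Economics    
Ivan    | NULL         


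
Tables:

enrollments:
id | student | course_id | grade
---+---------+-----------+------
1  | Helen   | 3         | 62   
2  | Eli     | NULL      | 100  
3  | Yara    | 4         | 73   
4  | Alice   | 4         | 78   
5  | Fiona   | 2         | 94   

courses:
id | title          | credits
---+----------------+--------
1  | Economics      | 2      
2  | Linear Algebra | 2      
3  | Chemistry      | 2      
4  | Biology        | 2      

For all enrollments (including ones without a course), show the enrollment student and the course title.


LEFT JOIN keeps every row from enrollments (the left table); where course_id has no match in courses, the course columns become NULL. Walk through each enrollment:
  - enrollment 1 (Helen): course_id=3 -> matches Chemistry
  - enrollment 2 (Eli): course_id=NULL, no match -> kept with NULL
  - enrollment 3 (Yara): course_id=4 -> matches Biology
  - enrollment 4 (Alice): course_id=4 -> matches Biology
  - enrollment 5 (Fiona): course_id=2 -> matches Linear Algebra
All 5 rows appear; 1 has NULL course.

SQL:
SELECT a.student, b.title AS course
FROM enrollments a
LEFT JOIN courses b ON a.course_id = b.id

Result:
student | course        
--------+---------------
Helen   | Chemistry     
Eli     | NULL          
Yara    | Biology       
Alice   | Biology       
Fiona   | Linear Algebra


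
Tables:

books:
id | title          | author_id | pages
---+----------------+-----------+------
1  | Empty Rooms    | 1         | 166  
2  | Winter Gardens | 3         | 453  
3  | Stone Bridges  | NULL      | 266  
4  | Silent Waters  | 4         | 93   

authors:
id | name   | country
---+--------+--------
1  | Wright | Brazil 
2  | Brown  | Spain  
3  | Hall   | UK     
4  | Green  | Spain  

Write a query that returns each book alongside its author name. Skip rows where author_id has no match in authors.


INNER JOIN keeps only books rows whose author_id matches an id in authors. Walk through each book:
  - book 1 (Empty Rooms): author_id=1 -> matches Wright
  - book 2 (Winter Gardens): author_id=3 -> matches Hall
  - book 3 (Stone Bridges): author_id=NULL, no match -> dropped
  - book 4 (Silent Waters): author_id=4 -> matches Green
So 1 of 4 rows is dropped.

SQL:
SELECT a.title, b.name AS author
FROM books a
INNER JOIN authors b ON a.author_id = b.id

Result:
title          | author
---------------+-------
Empty Rooms    | Wright
Winter Gardens | Hall  
Silent Waters  | Green 


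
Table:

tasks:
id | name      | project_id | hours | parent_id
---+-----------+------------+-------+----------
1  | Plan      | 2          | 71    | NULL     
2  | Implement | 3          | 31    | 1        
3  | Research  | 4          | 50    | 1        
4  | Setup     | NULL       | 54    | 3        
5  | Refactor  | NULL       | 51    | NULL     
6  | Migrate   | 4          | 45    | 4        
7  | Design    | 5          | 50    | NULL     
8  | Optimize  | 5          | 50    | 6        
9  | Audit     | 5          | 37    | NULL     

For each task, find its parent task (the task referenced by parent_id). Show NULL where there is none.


This is a self-join: tasks is joined to a second copy of itself, matching each row's parent_id to another row's id. Use LEFT JOIN so rows with parent_id=NULL are kept.
  - task 1 (Plan): parent_id=NULL -> NULL
  - task 2 (Implement): parent_id=1 -> Plan
  - task 3 (Research): parent_id=1 -> Plan
  - task 4 (Setup): parent_id=3 -> Research
  - task 5 (Refactor): parent_id=NULL -> NULL
  - task 6 (Migrate): parent_id=4 -> Setup
  - task 7 (Design): parent_id=NULL -> NULL
  - task 8 (Optimize): parent_id=6 -> Migrate
  - task 9 (Audit): parent_id=NULL -> NULL

SQL:
SELECT a.name AS item, b.name AS parent
FROM tasks a
LEFT JOIN tasks b ON a.parent_id = b.id

Result:
item      | parent  
----------+---------
Plan      | NULL    
Implement | Plan    
Research  | Plan    
Setup     | Research
Refactor  | NULL    
Migrate   | Setup   
Design    | NULL    
Optimize  | Migrate 
Audit     | NULL    


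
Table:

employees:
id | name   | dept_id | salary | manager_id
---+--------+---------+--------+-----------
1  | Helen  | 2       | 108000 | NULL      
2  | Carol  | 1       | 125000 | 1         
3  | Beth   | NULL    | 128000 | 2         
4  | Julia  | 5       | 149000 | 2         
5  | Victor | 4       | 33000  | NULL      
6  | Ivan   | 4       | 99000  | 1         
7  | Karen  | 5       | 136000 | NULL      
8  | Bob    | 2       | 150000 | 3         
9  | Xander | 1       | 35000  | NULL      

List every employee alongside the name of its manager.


This is a self-join: employees is joined to a second copy of itself, matching each row's manager_id to another row's id. Use LEFT JOIN so rows with manager_id=NULL are kept.
  - employee 1 (Helen): manager_id=NULL -> NULL
  - employee 2 (Carol): manager_id=1 -> Helen
  - employee 3 (Beth): manager_id=2 -> Carol
  - employee 4 (Julia): manager_id=2 -> Carol
  - employee 5 (Victor): manager_id=NULL -> NULL
  - employee 6 (Ivan): manager_id=1 -> Helen
  - employee 7 (Karen): manager_id=NULL -> NULL
  - employee 8 (Bob): manager_id=3 -> Beth
  - employee 9 (Xander): manager_id=NULL -> NULL

SQL:
SELECT a.name AS item, b.name AS manager
FROM employees a
LEFT JOIN employees b ON a.manager_id = b.id

Result:
item   | manager
-------+--------
Helen  | NULL   
Carol  | Helen  
Beth   | Carol  
Julia  | Carol  
Victor | NULL   
Ivan   | Helen  
Karen  | NULL   
Bob    | Beth   
Xander | NULL   


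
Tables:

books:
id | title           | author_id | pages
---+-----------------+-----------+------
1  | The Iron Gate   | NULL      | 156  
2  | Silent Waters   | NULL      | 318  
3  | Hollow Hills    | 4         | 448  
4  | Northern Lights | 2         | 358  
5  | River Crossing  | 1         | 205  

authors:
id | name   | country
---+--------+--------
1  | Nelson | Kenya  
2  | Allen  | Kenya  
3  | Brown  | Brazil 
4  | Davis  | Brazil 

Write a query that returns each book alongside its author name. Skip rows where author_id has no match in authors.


INNER JOIN keeps only books rows whose author_id matches an id in authors. Walk through each book:
  - book 1 (The Iron Gate): author_id=NULL, no match -> dropped
  - book 2 (Silent Waters): author_id=NULL, no match -> dropped
  - book 3 (Hollow Hills): author_id=4 -> matches Davis
  - book 4 (Northern Lights): author_id=2 -> matches Allen
  - book 5 (River Crossing): author_id=1 -> matches Nelson
So 2 of 5 rows are dropped.

SQL:
SELECT a.title, b.name AS author
FROM books a
INNER JOIN authors b ON a.author_id = b.id

Result:
title           | author
----------------+-------
Hollow Hills    | Davis 
Northern Lights | Allen 
River Crossing  | Nelson


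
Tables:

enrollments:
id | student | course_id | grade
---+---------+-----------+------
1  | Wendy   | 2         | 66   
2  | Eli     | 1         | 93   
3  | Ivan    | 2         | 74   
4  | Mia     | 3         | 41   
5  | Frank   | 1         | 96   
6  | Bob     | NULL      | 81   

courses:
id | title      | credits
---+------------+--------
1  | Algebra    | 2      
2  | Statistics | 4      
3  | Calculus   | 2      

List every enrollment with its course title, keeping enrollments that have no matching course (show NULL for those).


LEFT JOIN keeps every row from enrollments (the left table); where course_id has no match in courses, the course columns become NULL. Walk through each enrollment:
  - enrollment 1 (Wendy): course_id=2 -> matches Statistics
  - enrollment 2 (Eli): course_id=1 -> matches Algebra
  - enrollment 3 (Ivan): course_id=2 -> matches Statistics
  - enrollment 4 (Mia): course_id=3 -> matches Calculus
  - enrollment 5 (Frank): course_id=1 -> matches Algebra
  - enrollment 6 (Bob): course_id=NULL, no match -> kept with NULL
All 6 rows appear; 1 has NULL course.

SQL:
SELECT a.student, b.title AS course
FROM enrollments a
LEFT JOIN courses b ON a.course_id = b.id

Result:
student | course    
--------+-----------
Wendy   | Statistics
Eli     | Algebra   
Ivan    | Statistics
Mia     | Calculus  
Frank   | Algebra   
Bob     | NULL      


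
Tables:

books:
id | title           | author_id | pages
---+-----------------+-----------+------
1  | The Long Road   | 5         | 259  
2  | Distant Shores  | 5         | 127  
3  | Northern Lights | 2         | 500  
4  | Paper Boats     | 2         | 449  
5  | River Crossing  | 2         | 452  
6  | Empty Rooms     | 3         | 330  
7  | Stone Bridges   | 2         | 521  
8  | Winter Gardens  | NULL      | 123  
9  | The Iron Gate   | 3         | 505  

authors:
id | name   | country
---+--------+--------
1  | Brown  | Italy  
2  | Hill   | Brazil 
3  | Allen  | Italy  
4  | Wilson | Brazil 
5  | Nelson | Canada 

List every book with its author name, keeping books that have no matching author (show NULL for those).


LEFT JOIN keeps every row from books (the left table); where author_id has no match in authors, the author columns become NULL. Walk through each book:
  - book 1 (The Long Road): author_id=5 -> matches Nelson
  - book 2 (Distant Shores): author_id=5 -> matches Nelson
  - book 3 (Northern Lights): author_id=2 -> matches Hill
  - book 4 (Paper Boats): author_id=2 -> matches Hill
  - book 5 (River Crossing): author_id=2 -> matches Hill
  - book 6 (Empty Rooms): author_id=3 -> matches Allen
  - book 7 (Stone Bridges): author_id=2 -> matches Hill
  - book 8 (Winter Gardens): author_id=NULL, no match -> kept with NULL
  - book 9 (The Iron Gate): author_id=3 -> matches Allen
All 9 rows appear; 1 has NULL author.

SQL:
SELECT a.title, b.name AS author
FROM books a
LEFT JOIN authors b ON a.author_id = b.id

Result:
title           | author
----------------+-------
The Long Road   | Nelson
Distant Shores  | Nelson
Northern Lights | Hill  
Paper Boats     | Hill  
River Crossing  | Hill  
Empty Rooms     | Allen 
Stone Bridges   | Hill  
Winter Gardens  | NULL  
The Iron Gate   | Allen 


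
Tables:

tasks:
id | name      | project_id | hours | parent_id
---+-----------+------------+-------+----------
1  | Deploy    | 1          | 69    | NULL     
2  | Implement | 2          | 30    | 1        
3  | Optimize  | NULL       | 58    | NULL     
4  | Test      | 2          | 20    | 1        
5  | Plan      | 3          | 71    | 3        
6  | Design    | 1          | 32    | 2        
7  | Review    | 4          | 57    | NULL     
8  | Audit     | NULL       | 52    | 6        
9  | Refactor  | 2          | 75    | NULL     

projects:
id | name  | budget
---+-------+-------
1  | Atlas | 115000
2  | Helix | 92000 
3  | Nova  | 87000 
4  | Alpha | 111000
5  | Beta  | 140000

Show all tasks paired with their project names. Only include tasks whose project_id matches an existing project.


INNER JOIN keeps only tasks rows whose project_id matches an id in projects. Walk through each task:
  - task 1 (Deploy): project_id=1 -> matches Atlas
  - task 2 (Implement): project_id=2 -> matches Helix
  - task 3 (Optimize): project_id=NULL, no match -> dropped
  - task 4 (Test): project_id=2 -> matches Helix
  - task 5 (Plan): project_id=3 -> matches Nova
  - task 6 (Design): project_id=1 -> matches Atlas
  - task 7 (Review): project_id=4 -> matches Alpha
  - task 8 (Audit): project_id=NULL, no match -> dropped
  - task 9 (Refactor): project_id=2 -> matches Helix
So 2 of 9 rows are dropped.

SQL:
SELECT a.name, b.name AS project
FROM tasks a
INNER JOIN projects b ON a.project_id = b.id

Result:
name      | project
----------+--------
Deploy    | Atlas  
Implement | Helix  
Test      | Helix  
Plan      | Nova   
Design    | Atlas  
Review    | Alpha  
Refactor  | Helix  


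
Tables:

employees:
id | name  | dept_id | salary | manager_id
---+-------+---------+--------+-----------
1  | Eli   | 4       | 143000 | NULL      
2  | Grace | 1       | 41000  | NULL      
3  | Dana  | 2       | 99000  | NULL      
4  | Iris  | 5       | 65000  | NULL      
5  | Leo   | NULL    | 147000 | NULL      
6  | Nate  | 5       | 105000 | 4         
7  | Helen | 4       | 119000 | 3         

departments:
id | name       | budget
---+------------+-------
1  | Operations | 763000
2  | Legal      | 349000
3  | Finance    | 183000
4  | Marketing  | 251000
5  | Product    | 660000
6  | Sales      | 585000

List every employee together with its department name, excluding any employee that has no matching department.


INNER JOIN keeps only employees rows whose dept_id matches an id in departments. Walk through each employee:
  - employee 1 (Eli): dept_id=4 -> matches Marketing
  - employee 2 (Grace): dept_id=1 -> matches Operations
  - employee 3 (Dana): dept_id=2 -> matches Legal
  - employee 4 (Iris): dept_id=5 -> matches Product
  - employee 5 (Leo): dept_id=NULL, no match -> dropped
  - employee 6 (Nate): dept_id=5 -> matches Product
  - employee 7 (Helen): dept_id=4 -> matches Marketing
So 1 of 7 rows is dropped.

SQL:
SELECT a.name, b.name AS department
FROM employees a
INNER JOIN departments b ON a.dept_id = b.id

Result:
name  | department
------+-----------
Eli   | Marketing 
Grace | Operations
Dana  | Legal     
Iris  | Product   
Nate  | Product   
Helen | Marketing 


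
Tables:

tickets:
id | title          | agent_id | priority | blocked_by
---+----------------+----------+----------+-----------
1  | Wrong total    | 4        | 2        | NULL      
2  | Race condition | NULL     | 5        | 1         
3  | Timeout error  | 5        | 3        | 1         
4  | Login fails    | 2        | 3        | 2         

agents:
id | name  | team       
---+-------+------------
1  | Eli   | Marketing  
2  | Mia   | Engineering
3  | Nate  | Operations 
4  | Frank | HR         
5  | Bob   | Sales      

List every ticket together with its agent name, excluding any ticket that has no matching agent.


INNER JOIN keeps only tickets rows whose agent_id matches an id in agents. Walk through each ticket:
  - ticket 1 (Wrong total): agent_id=4 -> matches Frank
  - ticket 2 (Race condition): agent_id=NULL, no match -> dropped
  - ticket 3 (Timeout error): agent_id=5 -> matches Bob
  - ticket 4 (Login fails): agent_id=2 -> matches Mia
So 1 of 4 rows is dropped.

SQL:
SELECT a.title, b.name AS agent
FROM tickets a
INNER JOIN agents b ON a.agent_id = b.id

Result:
title         | agent
--------------+------
Wrong total   | Frank
Timeout error | Bob  
Login fails   | Mia  


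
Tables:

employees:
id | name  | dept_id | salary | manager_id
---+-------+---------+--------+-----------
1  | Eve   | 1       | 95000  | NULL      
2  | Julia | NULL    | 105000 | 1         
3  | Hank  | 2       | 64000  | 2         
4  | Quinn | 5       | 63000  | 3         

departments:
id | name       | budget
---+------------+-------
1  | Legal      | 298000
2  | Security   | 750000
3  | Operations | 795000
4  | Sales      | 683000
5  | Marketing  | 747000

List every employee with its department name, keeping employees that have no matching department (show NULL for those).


LEFT JOIN keeps every row from employees (the left table); where dept_id has no match in departments, the department columns become NULL. Walk through each employee:
  - employee 1 (Eve): dept_id=1 -> matches Legal
  - employee 2 (Julia): dept_id=NULL, no match -> kept with NULL
  - employee 3 (Hank): dept_id=2 -> matches Security
  - employee 4 (Quinn): dept_id=5 -> matches Marketing
All 4 rows appear; 1 has NULL department.

SQL:
SELECT a.name, b.name AS department
FROM employees a
LEFT JOIN departments b ON a.dept_id = b.id

Result:
name  | department
------+-----------
Eve   | Legal     
Julia | NULL      
Hank  | Security  
Quinn | Marketing 
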